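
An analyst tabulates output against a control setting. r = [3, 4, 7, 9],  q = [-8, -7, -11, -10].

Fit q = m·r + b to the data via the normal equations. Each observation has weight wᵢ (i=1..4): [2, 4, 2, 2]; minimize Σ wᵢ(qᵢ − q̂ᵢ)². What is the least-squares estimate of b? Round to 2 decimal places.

b = -5.43

From the data, Σwᵢ·r·r = 342, Σwᵢ·r = 54, Σwᵢ·1 = 10.
And Σwᵢ·r·q = -494, Σwᵢ·q = -86.
Determinant 342·10 − 54² = 504.
m = ((-494)·10 − 54·(-86))/504 = -37/63; b = (342·(-86) − 54·(-494))/504 = -38/7.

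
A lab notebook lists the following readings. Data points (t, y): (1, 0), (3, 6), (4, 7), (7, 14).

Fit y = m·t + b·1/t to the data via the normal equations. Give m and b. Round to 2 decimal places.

AᵀA·[m, b]ᵀ = Aᵀy reads: 75·m + 4·b = 144;  4·m + (8425/7056)·b = 23/4.
Determinant 75·(8425/7056) − 4² = 172993/2352.
m = (144·(8425/7056) − 4·(23/4))/(172993/2352) = 350304/172993; b = (75·(23/4) − 4·144)/(172993/2352) = -340452/172993.

m = 2.02, b = -1.97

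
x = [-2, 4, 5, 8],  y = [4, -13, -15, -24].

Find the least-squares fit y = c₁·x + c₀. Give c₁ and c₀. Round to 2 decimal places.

The normal equations are: 109·c₁ + 15·c₀ = -327;  15·c₁ + 4·c₀ = -48.
(Σx·x = 109, Σx = 15, Σ1 = 4, Σx·y = -327, Σy = -48.)
Eliminating c₀: 4·(row 1) − 15·(row 2) gives 211·c₁ = 4·(-327) − 15·(-48) = -588, so c₁ = -588/211.
Then c₀ = ((-48) − 15·(-588/211))/4 = -327/211.

c₁ = -2.79, c₀ = -1.55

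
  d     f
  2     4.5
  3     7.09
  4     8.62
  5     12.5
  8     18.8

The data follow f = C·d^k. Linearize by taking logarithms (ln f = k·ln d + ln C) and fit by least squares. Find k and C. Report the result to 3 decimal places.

k = 1.038, C = 2.203

Linearized form: ln f = k·ln d + ln C. From the 5 transformed points,
Σln d = 6.8669, Σ(ln d)² = 10.5236, Σln f = 11.0764, Σln d·ln f = 16.3464.
Equations: 10.5236·k + 6.8669·ln C = 16.3464;  6.8669·k + 5·ln C = 11.0764.
Slope k = (n·Σln d·ln f − Σln d·Σln f)/(n·Σ(ln d)² − (Σln d)²) = (5·16.3464 − 6.8669·11.0764)/5.4631 = 1.03799; ln C = (Σln f − k·Σln d)/n = 0.78972, so C = exp(0.78972) = 2.20278.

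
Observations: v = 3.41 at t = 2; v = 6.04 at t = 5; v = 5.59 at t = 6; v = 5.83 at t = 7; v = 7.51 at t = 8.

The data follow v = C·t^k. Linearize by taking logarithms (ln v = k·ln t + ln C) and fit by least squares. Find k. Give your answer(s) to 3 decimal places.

With ln vᵢ as the transformed response and ln tᵢ as the regressor:
Over the data: Σln t = 8.1197, Σ(ln t)² = 14.3918, Σln v = 8.5253, Σln t·ln v = 14.4516.
Normal system: [[14.3918, 8.1197]; [8.1197, 5]]·[k, ln C]ᵀ = [14.4516, 8.5253]ᵀ.
Δ = 14.3918·5 − (8.1197)² = 6.0295; k = (14.4516·5 − 8.1197·8.5253)/6.0295 = 0.50333, ln C = (14.3918·8.5253 − 8.1197·14.4516)/6.0295 = 0.88769.

k = 0.503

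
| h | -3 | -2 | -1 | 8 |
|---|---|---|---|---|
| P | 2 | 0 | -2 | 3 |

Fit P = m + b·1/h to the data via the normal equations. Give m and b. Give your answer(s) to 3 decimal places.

m = 2.723, b = 4.620

Forming MᵀM = [[4, -41/24]; [-41/24, 793/576]] and MᵀP = [3, 41/24]ᵀ gives MᵀM·[m, b]ᵀ = MᵀP.
Δ = 4·(793/576) − (-41/24)² = 497/192.
m = (3·(793/576) − (-41/24)·(41/24))/(497/192) = 580/213; b = (4·(41/24) − (-41/24)·3)/(497/192) = 328/71.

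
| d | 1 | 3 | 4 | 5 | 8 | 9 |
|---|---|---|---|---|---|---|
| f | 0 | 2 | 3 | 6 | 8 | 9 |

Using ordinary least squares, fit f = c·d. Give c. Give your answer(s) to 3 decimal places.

Normal-equation sums: Σd·d = 196.
And Σd·f = 193.
XᵀX·[c]ᵀ = Xᵀf becomes [[196]]·[c]ᵀ = [193]ᵀ.
Hence c = 193 / 196 ≈ 0.984694.

c = 0.985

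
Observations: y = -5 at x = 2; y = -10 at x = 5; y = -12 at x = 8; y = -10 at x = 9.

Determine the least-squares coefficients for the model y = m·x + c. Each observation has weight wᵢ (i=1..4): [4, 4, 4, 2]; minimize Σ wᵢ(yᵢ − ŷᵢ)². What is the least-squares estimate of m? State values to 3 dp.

m = -0.914

Entries of AᵀWA: Σwᵢ·x·x = 534, Σwᵢ·x = 78, Σwᵢ·1 = 14.
For AᵀWy: Σwᵢ·x·y = -804, Σwᵢ·y = -128.
AᵀWA·[m, c]ᵀ = AᵀWy becomes [[534, 78]; [78, 14]]·[m, c]ᵀ = [-804, -128]ᵀ.
Eliminating c: 14·(row 1) − 78·(row 2) gives 1392·m = 14·(-804) − 78·(-128) = -1272, so m = -53/58.
Then c = ((-128) − 78·(-53/58))/14 = -235/58.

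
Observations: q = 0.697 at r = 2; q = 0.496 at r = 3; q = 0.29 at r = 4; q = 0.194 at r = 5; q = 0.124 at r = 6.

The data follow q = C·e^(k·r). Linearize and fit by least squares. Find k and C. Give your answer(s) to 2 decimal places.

Linearized form: ln q = k·r + ln C. From the 5 transformed points,
XᵀX = [[90.0000, 20.0000]; [20.0000, 5]], rhs = [-28.5013, -6.0274]ᵀ  (here Σr = 20.0000, Σ(r)² = 90.0000, Σln q = -6.0274, Σr·ln q = -28.5013).
Solving (det = 50.0000): k = -0.43917, ln C = 0.55121, so C = exp(0.55121) = 1.73535.

k = -0.44, C = 1.74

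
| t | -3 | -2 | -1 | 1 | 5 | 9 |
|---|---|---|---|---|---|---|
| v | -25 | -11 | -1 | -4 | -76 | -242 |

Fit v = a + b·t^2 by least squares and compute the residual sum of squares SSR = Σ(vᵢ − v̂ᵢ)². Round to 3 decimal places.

Forming MᵀM = [[6, 121]; [121, 7285]] and Mᵀv = [-359, -21776]ᵀ gives MᵀM·[a, b]ᵀ = Mᵀv.
Determinant 6·7285 − 121² = 29069.
a = ((-359)·7285 − 121·(-21776))/29069 = 19581/29069; b = (6·(-21776) − 121·(-359))/29069 = -87217/29069.
Residuals: 38647/29069, 9528/29069, 38567/29069, -48640/29069, -48400/29069, 10298/29069; SSR = 271294/29069.

SSR = 9.333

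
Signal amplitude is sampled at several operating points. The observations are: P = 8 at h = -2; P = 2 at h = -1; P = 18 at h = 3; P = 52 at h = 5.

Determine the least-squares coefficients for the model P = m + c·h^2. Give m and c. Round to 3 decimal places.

Setting ∂/∂m … = 0 gives: 4·m + 39·c = 80;  39·m + 723·c = 1496.
Eliminating c: 723·(row 1) − 39·(row 2) gives 1371·m = 723·80 − 39·1496 = -504, so m = -168/457.
Then c = (1496 − 39·(-168/457))/723 = 2864/1371.

m = -0.368, c = 2.089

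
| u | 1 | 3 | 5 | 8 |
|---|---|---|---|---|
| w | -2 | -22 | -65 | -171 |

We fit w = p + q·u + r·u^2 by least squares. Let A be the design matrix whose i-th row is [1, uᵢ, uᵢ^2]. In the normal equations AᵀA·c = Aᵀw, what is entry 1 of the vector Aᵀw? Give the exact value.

Entry 1 ↔ basis 1, so (Aᵀw)_{1} = Σᵢ wᵢ = (1)·(-2) + (1)·(-22) + (1)·(-65) + (1)·(-171) = -260.

-260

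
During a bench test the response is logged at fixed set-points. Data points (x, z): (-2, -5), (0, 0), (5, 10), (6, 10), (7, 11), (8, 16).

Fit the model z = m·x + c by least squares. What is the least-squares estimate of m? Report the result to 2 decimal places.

m = 1.91

The normal equations are: 178·m + 24·c = 325;  24·m + 6·c = 42.
(Σx·x = 178, Σx = 24, Σ1 = 6, Σx·z = 325, Σz = 42.)
Δ = 178·6 − 24² = 492.
m = (325·6 − 24·42)/492 = 157/82; c = (178·42 − 24·325)/492 = -27/41.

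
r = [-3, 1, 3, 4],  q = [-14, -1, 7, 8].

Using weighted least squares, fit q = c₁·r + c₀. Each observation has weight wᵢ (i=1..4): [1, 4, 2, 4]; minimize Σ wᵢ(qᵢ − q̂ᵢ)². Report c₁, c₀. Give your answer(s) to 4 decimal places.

Normal-equation sums: Σwᵢ·r·r = 95, Σwᵢ·r = 23, Σwᵢ·1 = 11.
And Σwᵢ·r·q = 208, Σwᵢ·q = 28.
So AᵀWA·[c₁, c₀]ᵀ = AᵀWq: [[95, 23]; [23, 11]]·[c₁, c₀]ᵀ = [208, 28]ᵀ.
Determinant 95·11 − 23² = 516.
c₁ = (208·11 − 23·28)/516 = 137/43; c₀ = (95·28 − 23·208)/516 = -177/43.

c₁ = 3.1860, c₀ = -4.1163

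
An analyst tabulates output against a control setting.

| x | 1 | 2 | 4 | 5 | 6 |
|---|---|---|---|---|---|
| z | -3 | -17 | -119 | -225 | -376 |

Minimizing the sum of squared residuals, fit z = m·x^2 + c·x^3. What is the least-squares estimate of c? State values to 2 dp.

Entries of AᵀA: Σx^2·x^2 = 2194, Σx^2·x^3 = 11958, Σx^3·x^3 = 66442.
Right-hand side: Σx^2·z = -21136, Σx^3·z = -117096.
Normal equations: [[2194, 11958]; [11958, 66442]]·[m, c]ᵀ = [-21136, -117096]ᵀ.
Eliminating c: 66442·(row 1) − 11958·(row 2) gives 2779984·m = 66442·(-21136) − 11958·(-117096) = -4084144, so m = -255259/173749.
Then c = ((-117096) − 11958·(-255259/173749))/66442 = -260271/173749.

c = -1.50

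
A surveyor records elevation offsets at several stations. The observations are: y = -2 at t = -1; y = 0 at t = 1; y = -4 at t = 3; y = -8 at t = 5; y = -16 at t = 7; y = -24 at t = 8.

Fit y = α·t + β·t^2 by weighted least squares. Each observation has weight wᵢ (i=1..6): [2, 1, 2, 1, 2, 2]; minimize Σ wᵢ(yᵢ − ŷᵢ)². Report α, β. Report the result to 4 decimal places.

AᵀWA·[α, β]ᵀ = AᵀWy reads: 272·α + 1888·β = -668;  1888·α + 13784·β = -4916.
Determinant 272·13784 − 1888² = 184704.
α = ((-668)·13784 − 1888·(-4916))/184704 = 2303/5772; β = (272·(-4916) − 1888·(-668))/184704 = -1187/2886.

α = 0.3990, β = -0.4113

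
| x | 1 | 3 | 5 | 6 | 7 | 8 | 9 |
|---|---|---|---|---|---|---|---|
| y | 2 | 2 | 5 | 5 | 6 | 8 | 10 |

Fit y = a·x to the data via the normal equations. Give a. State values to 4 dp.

a = 0.9774

Sums needed: Σx·x = 265.
For Aᵀy: Σx·y = 259.
So AᵀA·[a]ᵀ = Aᵀy: [[265]]·[a]ᵀ = [259]ᵀ.
a = 259/265 = 0.977358.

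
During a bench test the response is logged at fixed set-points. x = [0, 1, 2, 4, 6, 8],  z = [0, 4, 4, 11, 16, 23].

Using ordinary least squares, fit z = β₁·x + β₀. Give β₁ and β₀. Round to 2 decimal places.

With design matrix M, MᵀM = [[121, 21]; [21, 6]] and Mᵀz = [336, 58]ᵀ.
Eliminating β₀: 6·(row 1) − 21·(row 2) gives 285·β₁ = 6·336 − 21·58 = 798, so β₁ = 14/5.
Then β₀ = (58 − 21·(14/5))/6 = -2/15.

β₁ = 2.80, β₀ = -0.13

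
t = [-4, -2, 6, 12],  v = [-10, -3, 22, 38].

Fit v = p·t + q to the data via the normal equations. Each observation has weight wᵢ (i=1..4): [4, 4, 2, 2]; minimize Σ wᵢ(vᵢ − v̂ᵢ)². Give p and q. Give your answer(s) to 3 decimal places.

XᵀWX·[p, q]ᵀ = XᵀWv reads: 440·p + 12·q = 1360;  12·p + 12·q = 68.
(Σwᵢ·t·t = 440, Σwᵢ·t = 12, Σwᵢ·1 = 12, Σwᵢ·t·v = 1360, Σwᵢ·v = 68.)
det = 440·12 − 12² = 5136.
p = (1360·12 − 12·68)/5136 = 323/107; q = (440·68 − 12·1360)/5136 = 850/321.

p = 3.019, q = 2.648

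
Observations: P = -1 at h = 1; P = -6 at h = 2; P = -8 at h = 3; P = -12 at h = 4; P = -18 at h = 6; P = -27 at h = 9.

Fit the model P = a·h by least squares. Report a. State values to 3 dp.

From the data, Σh·h = 147.
For MᵀP: Σh·P = -436.
Normal equations: [[147]]·[a]ᵀ = [-436]ᵀ.
a = (-436)/147 = -2.96599.

a = -2.966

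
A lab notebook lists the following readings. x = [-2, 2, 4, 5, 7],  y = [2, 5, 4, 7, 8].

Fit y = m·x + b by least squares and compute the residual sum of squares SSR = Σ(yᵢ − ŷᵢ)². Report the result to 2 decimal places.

SSR = 3.82

Setting ∂/∂m … = 0 gives: 98·m + 16·b = 113;  16·m + 5·b = 26.
(Σx·x = 98, Σx = 16, Σ1 = 5, Σx·y = 113, Σy = 26.)
Eliminating b: 5·(row 1) − 16·(row 2) gives 234·m = 5·113 − 16·26 = 149, so m = 149/234.
Then b = (26 − 16·(149/234))/5 = 370/117.
Residuals: 1/9, 22/39, -200/117, 17/26, 89/234; SSR = 895/234.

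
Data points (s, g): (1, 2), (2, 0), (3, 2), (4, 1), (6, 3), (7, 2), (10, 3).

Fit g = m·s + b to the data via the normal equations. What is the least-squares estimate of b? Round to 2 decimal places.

b = 0.85

Compute the Gram sums: Σs·s = 215, Σs = 33, Σ1 = 7.
For Mᵀg: Σs·g = 74, Σg = 13.
Determinant 215·7 − 33² = 416.
m = (74·7 − 33·13)/416 = 89/416; b = (215·13 − 33·74)/416 = 353/416.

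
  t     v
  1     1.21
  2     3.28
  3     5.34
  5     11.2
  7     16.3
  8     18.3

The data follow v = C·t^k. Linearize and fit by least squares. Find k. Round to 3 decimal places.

k = 1.316

Let Y = ln v. Fitting Y = k·ln t + ln C by least squares:
Over the data: Σln t = 7.4265, Σ(ln t)² = 12.3883, Σln v = 11.1677, Σln t·ln v = 18.0281.
Normal system: [[12.3883, 7.4265]; [7.4265, 6]]·[k, ln C]ᵀ = [18.0281, 11.1677]ᵀ.
Slope k = (n·Σln t·ln v − Σln t·Σln v)/(n·Σ(ln t)² − (Σln t)²) = (6·18.0281 − 7.4265·11.1677)/19.1764 = 1.31576; ln C = (Σln v − k·Σln t)/n = 0.23269.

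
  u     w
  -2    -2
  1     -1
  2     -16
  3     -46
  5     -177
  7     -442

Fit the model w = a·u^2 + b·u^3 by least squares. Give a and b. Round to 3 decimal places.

Normal-equation sums: Σu^2·u^2 = 3140, Σu^2·u^3 = 20176, Σu^3·u^3 = 134132.
Right-hand side: Σu^2·w = -26570, Σu^3·w = -175086.
So AᵀA·[a, b]ᵀ = Aᵀw: [[3140, 20176]; [20176, 134132]]·[a, b]ᵀ = [-26570, -175086]ᵀ.
Determinant 3140·134132 − 20176² = 14103504.
a = ((-26570)·134132 − 20176·(-175086))/14103504 = -3919013/1762938; b = (3140·(-175086) − 20176·(-26570))/14103504 = -1711715/1762938.

a = -2.223, b = -0.971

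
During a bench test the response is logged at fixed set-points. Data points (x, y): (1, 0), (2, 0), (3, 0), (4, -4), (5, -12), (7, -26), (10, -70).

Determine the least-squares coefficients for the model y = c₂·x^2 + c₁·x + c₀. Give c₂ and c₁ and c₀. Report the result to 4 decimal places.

c₂ = -1.0564, c₁ = 3.9027, c₀ = -3.0555

Entries of AᵀA: Σx^2·x^2 = 13380, Σx^2·x = 1568, Σx^2 = 204, Σx·x = 204, Σx = 32, Σ1 = 7.
Moment sums: Σx^2·y = -8638, Σx·y = -958, Σy = -112.
So AᵀA·[c₂, c₁, c₀]ᵀ = Aᵀy: [[13380, 1568, 204]; [1568, 204, 32]; [204, 32, 7]]·[c₂, c₁, c₀]ᵀ = [-8638, -958, -112]ᵀ.
Row-reducing yields c₂ = -23411/22162, c₁ = 86491/22162, c₀ = -33858/11081.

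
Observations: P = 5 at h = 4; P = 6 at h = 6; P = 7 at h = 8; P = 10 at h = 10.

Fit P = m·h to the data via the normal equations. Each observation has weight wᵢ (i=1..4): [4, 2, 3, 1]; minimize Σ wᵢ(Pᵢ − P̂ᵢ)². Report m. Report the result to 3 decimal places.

Sums needed: Σwᵢ·h·h = 428.
Moment sums: Σwᵢ·h·P = 420.
Normal equations: [[428]]·[m]ᵀ = [420]ᵀ.
m = 420/428 = 0.981308.

m = 0.981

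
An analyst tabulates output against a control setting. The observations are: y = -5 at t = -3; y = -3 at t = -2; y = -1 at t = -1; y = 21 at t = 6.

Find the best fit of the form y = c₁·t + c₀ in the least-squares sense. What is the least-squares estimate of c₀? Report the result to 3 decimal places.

From the data, Σt·t = 50, Σt = 0, Σ1 = 4.
Right-hand side: Σt·y = 148, Σy = 12.
Eliminating c₀: 4·(row 1) − 0·(row 2) gives 200·c₁ = 4·148 − 0·12 = 592, so c₁ = 74/25.
Then c₀ = (12 − 0·(74/25))/4 = 3.

c₀ = 3.000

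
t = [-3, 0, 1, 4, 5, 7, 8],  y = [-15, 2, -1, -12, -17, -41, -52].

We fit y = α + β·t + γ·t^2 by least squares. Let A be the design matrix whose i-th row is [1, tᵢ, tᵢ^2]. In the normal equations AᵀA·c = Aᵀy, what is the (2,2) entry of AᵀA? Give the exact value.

Row 2 ↔ basis t, column 2 ↔ basis t, so (AᵀA)_{2,2} = Σᵢ (t)·(t) = (-3)·(-3) + (0)·(0) + (1)·(1) + (4)·(4) + (5)·(5) + (7)·(7) + (8)·(8) = 164.

164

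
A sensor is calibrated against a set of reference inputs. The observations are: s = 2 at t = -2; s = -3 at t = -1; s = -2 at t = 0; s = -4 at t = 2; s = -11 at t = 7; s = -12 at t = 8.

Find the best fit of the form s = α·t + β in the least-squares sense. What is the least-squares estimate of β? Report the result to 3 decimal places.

Entries of AᵀA: Σt·t = 122, Σt = 14, Σ1 = 6.
Moment sums: Σt·s = -182, Σs = -30.
Δ = 122·6 − 14² = 536.
α = ((-182)·6 − 14·(-30))/536 = -84/67; β = (122·(-30) − 14·(-182))/536 = -139/67.

β = -2.075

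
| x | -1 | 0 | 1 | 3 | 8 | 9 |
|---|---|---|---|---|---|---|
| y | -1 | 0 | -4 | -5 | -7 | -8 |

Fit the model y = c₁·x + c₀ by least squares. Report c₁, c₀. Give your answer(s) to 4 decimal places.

Entries of AᵀA: Σx·x = 156, Σx = 20, Σ1 = 6.
And Σx·y = -146, Σy = -25.
det = 156·6 − 20² = 536.
c₁ = ((-146)·6 − 20·(-25))/536 = -47/67; c₀ = (156·(-25) − 20·(-146))/536 = -245/134.

c₁ = -0.7015, c₀ = -1.8284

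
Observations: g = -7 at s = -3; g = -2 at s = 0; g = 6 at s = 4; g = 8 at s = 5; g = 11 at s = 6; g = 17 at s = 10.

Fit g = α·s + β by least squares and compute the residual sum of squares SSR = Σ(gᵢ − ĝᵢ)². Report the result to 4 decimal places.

SSR = 1.7532

AᵀA·[α, β]ᵀ = Aᵀg reads: 186·α + 22·β = 321;  22·α + 6·β = 33.
(Σs·s = 186, Σs = 22, Σ1 = 6, Σs·g = 321, Σg = 33.)
Determinant 186·6 − 22² = 632.
α = (321·6 − 22·33)/632 = 150/79; β = (186·33 − 22·321)/632 = -231/158.
Residuals: 25/158, -85/158, -21/158, -5/158, 169/158, -83/158; SSR = 277/158.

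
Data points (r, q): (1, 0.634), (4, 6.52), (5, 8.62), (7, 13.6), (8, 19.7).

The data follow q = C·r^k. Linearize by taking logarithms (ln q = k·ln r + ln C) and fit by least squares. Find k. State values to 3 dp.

Let Y = ln q. Fitting Y = k·ln r + ln C by least squares:
Σln r = 7.0211, Σ(ln r)² = 12.6227, Σln q = 9.1639, Σln r·ln q = 17.3430.
Equations: 12.6227·k + 7.0211·ln C = 17.3430;  7.0211·k + 5·ln C = 9.1639.
Δ = 12.6227·5 − (7.0211)² = 13.8181; k = (17.3430·5 − 7.0211·9.1639)/13.8181 = 1.61919, ln C = (12.6227·9.1639 − 7.0211·17.3430)/13.8181 = -0.44090.

k = 1.619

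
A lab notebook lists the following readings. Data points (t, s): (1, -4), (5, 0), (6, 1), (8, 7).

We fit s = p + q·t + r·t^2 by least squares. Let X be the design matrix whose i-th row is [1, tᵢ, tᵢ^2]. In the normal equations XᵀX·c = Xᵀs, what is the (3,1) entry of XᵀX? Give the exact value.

Row 3 ↔ basis t^2, column 1 ↔ basis 1, so (XᵀX)_{3,1} = Σᵢ t^2 = (1)·(1) + (25)·(1) + (36)·(1) + (64)·(1) = 126.

126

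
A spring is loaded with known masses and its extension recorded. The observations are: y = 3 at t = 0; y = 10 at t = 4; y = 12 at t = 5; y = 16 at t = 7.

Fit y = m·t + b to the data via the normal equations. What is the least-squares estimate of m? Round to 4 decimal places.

The normal system XᵀX·[m, b]ᵀ = Xᵀy is [[90, 16]; [16, 4]]·[m, b]ᵀ = [212, 41]ᵀ.
Eliminating b: 4·(row 1) − 16·(row 2) gives 104·m = 4·212 − 16·41 = 192, so m = 24/13.
Then b = (41 − 16·(24/13))/4 = 149/52.

m = 1.8462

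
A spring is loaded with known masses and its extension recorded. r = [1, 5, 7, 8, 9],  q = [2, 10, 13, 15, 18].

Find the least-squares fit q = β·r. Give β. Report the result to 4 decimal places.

β = 1.9318

The normal system XᵀX·[β]ᵀ = Xᵀq is [[220]]·[β]ᵀ = [425]ᵀ.
β = 425/220 = 1.93182.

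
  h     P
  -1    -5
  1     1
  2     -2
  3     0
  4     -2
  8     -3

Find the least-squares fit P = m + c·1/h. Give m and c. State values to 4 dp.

Sums needed: Σ1 = 6, Σ1/h = 29/24, Σ1/h·1/h = 1405/576.
And ΣP = -11, Σ1/h·P = 33/8.
Eliminating c: (1405/576)·(row 1) − (29/24)·(row 2) gives (7589/576)·m = (1405/576)·(-11) − (29/24)·(33/8) = -9163/288, so m = -18326/7589.
Then c = ((33/8) − (29/24)·(-18326/7589))/(1405/576) = 21912/7589.

m = -2.4148, c = 2.8873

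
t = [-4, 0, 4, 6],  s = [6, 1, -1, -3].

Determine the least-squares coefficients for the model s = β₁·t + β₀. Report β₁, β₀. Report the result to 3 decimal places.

From the data, Σt·t = 68, Σt = 6, Σ1 = 4.
Moment sums: Σt·s = -46, Σs = 3.
det = 68·4 − 6² = 236.
β₁ = ((-46)·4 − 6·3)/236 = -101/118; β₀ = (68·3 − 6·(-46))/236 = 120/59.

β₁ = -0.856, β₀ = 2.034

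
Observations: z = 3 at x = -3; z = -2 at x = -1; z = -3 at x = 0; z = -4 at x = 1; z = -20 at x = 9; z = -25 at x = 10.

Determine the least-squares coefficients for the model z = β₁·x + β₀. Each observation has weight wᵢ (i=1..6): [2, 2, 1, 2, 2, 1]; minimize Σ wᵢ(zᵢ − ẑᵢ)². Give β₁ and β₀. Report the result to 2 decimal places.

β₁ = -1.99, β₀ = -3.02

AᵀWA·[β₁, β₀]ᵀ = AᵀWz reads: 284·β₁ + 22·β₀ = -632;  22·β₁ + 10·β₀ = -74.
(Σwᵢ·x·x = 284, Σwᵢ·x = 22, Σwᵢ·1 = 10, Σwᵢ·x·z = -632, Σwᵢ·z = -74.)
Eliminating β₀: 10·(row 1) − 22·(row 2) gives 2356·β₁ = 10·(-632) − 22·(-74) = -4692, so β₁ = -1173/589.
Then β₀ = ((-74) − 22·(-1173/589))/10 = -1778/589.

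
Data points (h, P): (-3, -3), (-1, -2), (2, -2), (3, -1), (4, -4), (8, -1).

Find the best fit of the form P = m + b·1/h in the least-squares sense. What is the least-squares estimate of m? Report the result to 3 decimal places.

Compute the Gram sums: Σ1 = 6, Σ1/h = -1/8, Σ1/h·1/h = 893/576.
And ΣP = -13, Σ1/h·P = 13/24.
XᵀX·[m, b]ᵀ = XᵀP becomes [[6, -1/8]; [-1/8, 893/576]]·[m, b]ᵀ = [-13, 13/24]ᵀ.
Eliminating b: (893/576)·(row 1) − (-1/8)·(row 2) gives (1783/192)·m = (893/576)·(-13) − (-1/8)·(13/24) = -5785/288, so m = -11570/5349.
Then b = ((13/24) − (-1/8)·(-11570/5349))/(893/576) = 312/1783.

m = -2.163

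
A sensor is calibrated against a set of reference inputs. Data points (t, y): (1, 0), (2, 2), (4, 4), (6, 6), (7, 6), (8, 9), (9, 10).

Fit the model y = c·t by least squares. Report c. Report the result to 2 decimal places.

c = 1.04

AᵀA·[c]ᵀ = Aᵀy reads: 251·c = 260.
(Σt·t = 251, Σt·y = 260.)
Hence c = 260 / 251 ≈ 1.03586.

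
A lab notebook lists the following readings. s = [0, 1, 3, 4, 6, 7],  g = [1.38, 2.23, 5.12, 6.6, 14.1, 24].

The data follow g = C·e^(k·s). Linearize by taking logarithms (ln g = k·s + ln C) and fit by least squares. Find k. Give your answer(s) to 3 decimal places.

With ln gᵢ as the transformed response and sᵢ as the regressor:
Σs = 21.0000, Σ(s)² = 111.0000, Σln g = 10.4685, Σs·ln g = 51.3732.
Equations: 111.0000·k + 21.0000·ln C = 51.3732;  21.0000·k + 6·ln C = 10.4685.
Slope k = (n·Σs·ln g − Σs·Σln g)/(n·Σ(s)² − (Σs)²) = (6·51.3732 − 21.0000·10.4685)/225.0000 = 0.39289; ln C = (Σln g − k·Σs)/n = 0.36965.

k = 0.393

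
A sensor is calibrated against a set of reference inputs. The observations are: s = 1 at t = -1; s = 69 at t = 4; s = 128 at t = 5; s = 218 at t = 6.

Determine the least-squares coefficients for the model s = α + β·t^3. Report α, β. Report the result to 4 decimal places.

From the data, Σ1 = 4, Σt^3 = 404, Σt^3·t^3 = 66378.
Moment sums: Σs = 416, Σt^3·s = 67503.
AᵀA·[α, β]ᵀ = Aᵀs becomes [[4, 404]; [404, 66378]]·[α, β]ᵀ = [416, 67503]ᵀ.
Eliminating β: 66378·(row 1) − 404·(row 2) gives 102296·α = 66378·416 − 404·67503 = 342036, so α = 85509/25574.
Then β = (67503 − 404·(85509/25574))/66378 = 25487/25574.

α = 3.3436, β = 0.9966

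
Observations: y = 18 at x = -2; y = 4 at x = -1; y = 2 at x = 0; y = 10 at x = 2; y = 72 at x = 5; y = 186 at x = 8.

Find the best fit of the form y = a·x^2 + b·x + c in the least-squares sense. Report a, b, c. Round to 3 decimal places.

a = 3.079, b = -1.498, c = 1.369

Compute the Gram sums: Σx^2·x^2 = 4754, Σx^2·x = 636, Σx^2 = 98, Σx·x = 98, Σx = 12, Σ1 = 6.
For Mᵀy: Σx^2·y = 13820, Σx·y = 1828, Σy = 292.
MᵀM·[a, b, c]ᵀ = Mᵀy becomes [[4754, 636, 98]; [636, 98, 12]; [98, 12, 6]]·[a, b, c]ᵀ = [13820, 1828, 292]ᵀ.
Solving the 3×3 system (Gaussian elimination) gives a = 45896/14905, b = -406/271, c = 20402/14905.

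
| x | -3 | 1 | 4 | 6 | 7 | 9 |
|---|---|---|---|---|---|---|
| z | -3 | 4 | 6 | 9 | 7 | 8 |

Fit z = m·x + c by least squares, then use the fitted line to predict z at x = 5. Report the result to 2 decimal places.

The normal equations are: 192·m + 24·c = 212;  24·m + 6·c = 31.
Eliminating c: 6·(row 1) − 24·(row 2) gives 576·m = 6·212 − 24·31 = 528, so m = 11/12.
Then c = (31 − 24·(11/12))/6 = 3/2.
At x = 5: ẑ = (11/12)·(5) + (3/2)·(1) = 73/12.

ẑ = 6.08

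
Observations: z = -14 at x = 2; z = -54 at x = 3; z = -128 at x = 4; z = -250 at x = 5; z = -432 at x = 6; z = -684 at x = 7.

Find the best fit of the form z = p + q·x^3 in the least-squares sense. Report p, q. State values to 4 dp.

p = 0.3824, q = -1.9978

Forming AᵀA = [[6, 783]; [783, 184819]] and Aᵀz = [-1562, -368936]ᵀ gives AᵀA·[p, q]ᵀ = Aᵀz.
Δ = 6·184819 − 783² = 495825.
p = ((-1562)·184819 − 783·(-368936))/495825 = 37922/99165; q = (6·(-368936) − 783·(-1562))/495825 = -66038/33055.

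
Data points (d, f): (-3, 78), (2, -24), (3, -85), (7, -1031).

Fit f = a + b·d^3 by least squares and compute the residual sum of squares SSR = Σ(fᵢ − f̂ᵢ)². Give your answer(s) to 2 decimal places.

SSR = 8.68

Sums needed: Σ1 = 4, Σd^3 = 351, Σd^3·d^3 = 119171.
Moment sums: Σf = -1062, Σd^3·f = -358226.
Normal equations: [[4, 351]; [351, 119171]]·[a, b]ᵀ = [-1062, -358226]ᵀ.
Eliminating b: 119171·(row 1) − 351·(row 2) gives 353483·a = 119171·(-1062) − 351·(-358226) = -822276, so a = -63252/27191.
Then b = ((-358226) − 351·(-63252/27191))/119171 = -1060142/353483.
Residuals: -229884/353483, 819820/353483, -599945/353483, 10009/353483; SSR = 3069414/353483.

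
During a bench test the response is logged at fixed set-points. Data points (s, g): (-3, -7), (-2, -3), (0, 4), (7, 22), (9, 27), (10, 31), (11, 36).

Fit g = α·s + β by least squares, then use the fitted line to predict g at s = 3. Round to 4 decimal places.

ĝ = 11.1877

Forming AᵀA = [[364, 32]; [32, 7]] and Aᵀg = [1130, 110]ᵀ gives AᵀA·[α, β]ᵀ = Aᵀg.
det = 364·7 − 32² = 1524.
α = (1130·7 − 32·110)/1524 = 2195/762; β = (364·110 − 32·1130)/1524 = 970/381.
At s = 3: ĝ = (2195/762)·(3) + (970/381)·(1) = 8525/762.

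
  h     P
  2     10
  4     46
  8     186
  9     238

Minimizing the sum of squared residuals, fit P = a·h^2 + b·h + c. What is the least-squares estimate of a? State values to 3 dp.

With design matrix A, AᵀA = [[10929, 1313, 165]; [1313, 165, 23]; [165, 23, 4]] and AᵀP = [31958, 3834, 480]ᵀ.
Solving the 3×3 system (Gaussian elimination) gives a = 3485/1171, b = -359/1171, c = -1172/1171.

a = 2.976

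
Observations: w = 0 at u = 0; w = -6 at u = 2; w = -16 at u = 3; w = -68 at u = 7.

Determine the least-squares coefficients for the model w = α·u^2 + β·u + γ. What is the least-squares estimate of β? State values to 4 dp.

With design matrix A, AᵀA = [[2498, 378, 62]; [378, 62, 12]; [62, 12, 4]] and Aᵀw = [-3500, -536, -90]ᵀ.
Row-reducing yields α = -1829/1549, β = -2341/1549, γ = 520/1549.

β = -1.5113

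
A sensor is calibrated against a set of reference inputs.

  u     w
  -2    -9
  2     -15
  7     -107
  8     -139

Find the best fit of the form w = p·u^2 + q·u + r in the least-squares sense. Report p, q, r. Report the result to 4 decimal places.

p = -1.9230, q = -1.3727, r = -4.1806

Normal-equation sums: Σu^2·u^2 = 6529, Σu^2·u = 855, Σu^2 = 121, Σu·u = 121, Σu = 15, Σ1 = 4.
For Mᵀw: Σu^2·w = -14235, Σu·w = -1873, Σw = -270.
Inverting the 3×3 Gram matrix, [p, q, r]ᵀ = [-3173/1650, -151/110, -3449/825]ᵀ.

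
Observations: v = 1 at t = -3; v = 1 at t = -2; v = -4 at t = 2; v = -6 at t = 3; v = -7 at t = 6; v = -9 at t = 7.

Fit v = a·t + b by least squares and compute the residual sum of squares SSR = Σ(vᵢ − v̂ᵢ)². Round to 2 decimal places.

With design matrix A, AᵀA = [[111, 13]; [13, 6]] and Aᵀv = [-136, -24]ᵀ.
det = 111·6 − 13² = 497.
a = ((-136)·6 − 13·(-24))/497 = -72/71; b = (111·(-24) − 13·(-136))/497 = -128/71.
Residuals: -17/71, 55/71, -12/71, -82/71, 63/71, -7/71; SSR = 200/71.

SSR = 2.82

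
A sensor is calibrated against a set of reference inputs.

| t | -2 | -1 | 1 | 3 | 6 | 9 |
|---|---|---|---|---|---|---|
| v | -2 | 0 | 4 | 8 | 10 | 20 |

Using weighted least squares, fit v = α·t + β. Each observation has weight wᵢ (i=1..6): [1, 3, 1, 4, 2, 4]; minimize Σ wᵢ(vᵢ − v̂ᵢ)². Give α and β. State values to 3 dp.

Setting ∂/∂α … = 0 gives: 440·α + 56·β = 944;  56·α + 15·β = 134.
Determinant 440·15 − 56² = 3464.
α = (944·15 − 56·134)/3464 = 832/433; β = (440·134 − 56·944)/3464 = 762/433.

α = 1.921, β = 1.760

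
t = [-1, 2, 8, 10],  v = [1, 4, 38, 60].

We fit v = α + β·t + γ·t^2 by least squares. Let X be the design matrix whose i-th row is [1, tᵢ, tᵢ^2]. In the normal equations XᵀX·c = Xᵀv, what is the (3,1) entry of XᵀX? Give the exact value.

169

Row 3 ↔ basis t^2, column 1 ↔ basis 1, so (XᵀX)_{3,1} = Σᵢ t^2 = (1)·(1) + (4)·(1) + (64)·(1) + (100)·(1) = 169.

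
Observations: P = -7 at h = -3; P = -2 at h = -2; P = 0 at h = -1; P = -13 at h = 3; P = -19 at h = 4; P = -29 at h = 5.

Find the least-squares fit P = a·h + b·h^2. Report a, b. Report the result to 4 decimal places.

a = -0.8476, b = -1.0042

Entries of AᵀA: Σh·h = 64, Σh·h^2 = 180, Σh^2·h^2 = 1060.
Right-hand side: Σh·P = -235, Σh^2·P = -1217.
AᵀA·[a, b]ᵀ = AᵀP becomes [[64, 180]; [180, 1060]]·[a, b]ᵀ = [-235, -1217]ᵀ.
Δ = 64·1060 − 180² = 35440.
a = ((-235)·1060 − 180·(-1217))/35440 = -751/886; b = (64·(-1217) − 180·(-235))/35440 = -8897/8860.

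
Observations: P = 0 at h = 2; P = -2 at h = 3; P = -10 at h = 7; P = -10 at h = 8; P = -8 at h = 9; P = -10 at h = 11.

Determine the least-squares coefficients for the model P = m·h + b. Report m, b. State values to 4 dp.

Setting ∂/∂m … = 0 gives: 328·m + 40·b = -338;  40·m + 6·b = -40.
(Σh·h = 328, Σh = 40, Σ1 = 6, Σh·P = -338, ΣP = -40.)
Δ = 328·6 − 40² = 368.
m = ((-338)·6 − 40·(-40))/368 = -107/92; b = (328·(-40) − 40·(-338))/368 = 25/23.

m = -1.1630, b = 1.0870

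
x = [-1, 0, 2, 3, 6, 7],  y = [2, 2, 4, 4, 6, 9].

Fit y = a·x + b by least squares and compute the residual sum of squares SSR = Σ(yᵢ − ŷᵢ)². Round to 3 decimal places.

SSR = 3.233

Compute the Gram sums: Σx·x = 99, Σx = 17, Σ1 = 6.
And Σx·y = 117, Σy = 27.
Normal equations: [[99, 17]; [17, 6]]·[a, b]ᵀ = [117, 27]ᵀ.
Δ = 99·6 − 17² = 305.
a = (117·6 − 17·27)/305 = 243/305; b = (99·27 − 17·117)/305 = 684/305.
Residuals: 169/305, -74/305, 10/61, -193/305, -312/305, 72/61; SSR = 986/305.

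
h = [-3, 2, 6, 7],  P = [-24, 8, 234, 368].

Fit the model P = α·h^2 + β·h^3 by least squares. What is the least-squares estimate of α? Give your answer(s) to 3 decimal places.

α = 0.368

Sums needed: Σh^2·h^2 = 3794, Σh^2·h^3 = 24372, Σh^3·h^3 = 165098.
Moment sums: Σh^2·P = 26272, Σh^3·P = 177480.
So MᵀM·[α, β]ᵀ = MᵀP: [[3794, 24372]; [24372, 165098]]·[α, β]ᵀ = [26272, 177480]ᵀ.
det = 3794·165098 − 24372² = 32387428.
α = (26272·165098 − 24372·177480)/32387428 = 2978024/8096857; β = (3794·177480 − 24372·26272)/32387428 = 8264484/8096857.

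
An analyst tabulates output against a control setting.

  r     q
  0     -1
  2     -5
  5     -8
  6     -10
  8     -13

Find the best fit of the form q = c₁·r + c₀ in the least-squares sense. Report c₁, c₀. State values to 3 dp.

c₁ = -1.436, c₀ = -1.368

Sums needed: Σr·r = 129, Σr = 21, Σ1 = 5.
And Σr·q = -214, Σq = -37.
XᵀX·[c₁, c₀]ᵀ = Xᵀq becomes [[129, 21]; [21, 5]]·[c₁, c₀]ᵀ = [-214, -37]ᵀ.
Eliminating c₀: 5·(row 1) − 21·(row 2) gives 204·c₁ = 5·(-214) − 21·(-37) = -293, so c₁ = -293/204.
Then c₀ = ((-37) − 21·(-293/204))/5 = -93/68.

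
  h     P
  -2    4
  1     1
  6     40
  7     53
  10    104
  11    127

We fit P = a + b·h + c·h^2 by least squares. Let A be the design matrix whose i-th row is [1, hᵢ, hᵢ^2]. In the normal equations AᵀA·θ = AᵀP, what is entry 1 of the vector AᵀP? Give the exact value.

329

Entry 1 ↔ basis 1, so (AᵀP)_{1} = Σᵢ Pᵢ = (1)·(4) + (1)·(1) + (1)·(40) + (1)·(53) + (1)·(104) + (1)·(127) = 329.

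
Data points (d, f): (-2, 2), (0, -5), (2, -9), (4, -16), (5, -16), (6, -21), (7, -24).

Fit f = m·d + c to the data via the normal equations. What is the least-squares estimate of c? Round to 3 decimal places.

c = -3.978

Normal-equation sums: Σd·d = 134, Σd = 22, Σ1 = 7.
Moment sums: Σd·f = -460, Σf = -89.
So XᵀX·[m, c]ᵀ = Xᵀf: [[134, 22]; [22, 7]]·[m, c]ᵀ = [-460, -89]ᵀ.
Eliminating c: 7·(row 1) − 22·(row 2) gives 454·m = 7·(-460) − 22·(-89) = -1262, so m = -631/227.
Then c = ((-89) − 22·(-631/227))/7 = -903/227.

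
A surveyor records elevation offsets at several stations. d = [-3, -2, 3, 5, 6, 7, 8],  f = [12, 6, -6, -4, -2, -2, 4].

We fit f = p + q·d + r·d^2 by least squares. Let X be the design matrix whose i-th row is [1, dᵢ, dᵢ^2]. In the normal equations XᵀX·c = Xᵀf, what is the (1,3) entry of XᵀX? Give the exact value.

196

Row 1 ↔ basis 1, column 3 ↔ basis d^2, so (XᵀX)_{1,3} = Σᵢ d^2 = (1)·(9) + (1)·(4) + (1)·(9) + (1)·(25) + (1)·(36) + (1)·(49) + (1)·(64) = 196.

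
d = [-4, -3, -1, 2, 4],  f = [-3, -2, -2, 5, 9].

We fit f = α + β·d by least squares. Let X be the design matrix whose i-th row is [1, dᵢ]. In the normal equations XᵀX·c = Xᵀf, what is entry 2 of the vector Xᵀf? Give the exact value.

Entry 2 ↔ basis d, so (Xᵀf)_{2} = Σᵢ (d)·fᵢ = (-4)·(-3) + (-3)·(-2) + (-1)·(-2) + (2)·(5) + (4)·(9) = 66.

66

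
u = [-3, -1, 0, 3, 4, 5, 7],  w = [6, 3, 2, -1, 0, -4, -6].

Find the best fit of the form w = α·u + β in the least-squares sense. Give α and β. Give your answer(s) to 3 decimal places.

The normal equations are: 109·α + 15·β = -86;  15·α + 7·β = 0.
det = 109·7 − 15² = 538.
α = ((-86)·7 − 15·0)/538 = -301/269; β = (109·0 − 15·(-86))/538 = 645/269.

α = -1.119, β = 2.398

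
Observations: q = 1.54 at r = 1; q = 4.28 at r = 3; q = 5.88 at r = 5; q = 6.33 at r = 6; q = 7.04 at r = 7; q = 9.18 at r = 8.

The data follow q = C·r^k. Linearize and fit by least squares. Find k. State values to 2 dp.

k = 0.81

Linearized form: ln q = k·ln r + ln C. From the 6 transformed points,
Sums: Σln r = 8.5252, Σ(ln r)² = 15.1183, Σln q = 9.6712, Σln r·ln q = 16.1627.
Normal system: [[15.1183, 8.5252]; [8.5252, 6]]·[k, ln C]ᵀ = [16.1627, 9.6712]ᵀ.
Solving (det = 18.0313): k = 0.80568, ln C = 0.46711.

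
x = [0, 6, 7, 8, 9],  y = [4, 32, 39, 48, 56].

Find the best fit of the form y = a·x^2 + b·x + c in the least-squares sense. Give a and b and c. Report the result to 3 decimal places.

a = 0.380, b = 2.391, c = 3.991

MᵀM·[a, b, c]ᵀ = Mᵀy reads: 14354·a + 1800·b + 230·c = 10671;  1800·a + 230·b + 30·c = 1353;  230·a + 30·b + 5·c = 179.
(Σx^2·x^2 = 14354, Σx^2·x = 1800, Σx^2 = 230, Σx·x = 230, Σx = 30, Σ1 = 5, Σx^2·y = 10671, Σx·y = 1353, Σy = 179.)
Row-reducing yields a = 467/1230, b = 4901/2050, c = 12271/3075.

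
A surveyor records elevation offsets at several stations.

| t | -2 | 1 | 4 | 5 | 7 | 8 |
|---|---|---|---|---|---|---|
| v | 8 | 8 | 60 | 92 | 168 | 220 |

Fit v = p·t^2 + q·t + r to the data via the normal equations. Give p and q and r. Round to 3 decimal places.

p = 3.068, q = 2.613, r = 1.347

Compute the Gram sums: Σt^2·t^2 = 7395, Σt^2·t = 1037, Σt^2 = 159, Σt·t = 159, Σt = 23, Σ1 = 6.
Right-hand side: Σt^2·v = 25612, Σt·v = 3628, Σv = 556.
MᵀM·[p, q, r]ᵀ = Mᵀv becomes [[7395, 1037, 159]; [1037, 159, 23]; [159, 23, 6]]·[p, q, r]ᵀ = [25612, 3628, 556]ᵀ.
Solving the 3×3 system (Gaussian elimination) gives p = 1307/426, q = 371/142, r = 287/213.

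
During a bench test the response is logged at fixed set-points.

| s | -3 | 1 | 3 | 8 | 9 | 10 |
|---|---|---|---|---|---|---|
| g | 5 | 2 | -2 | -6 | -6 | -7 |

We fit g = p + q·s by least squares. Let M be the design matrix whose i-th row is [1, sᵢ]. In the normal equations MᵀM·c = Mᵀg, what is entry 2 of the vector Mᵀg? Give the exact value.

-191

Entry 2 ↔ basis s, so (Mᵀg)_{2} = Σᵢ (s)·gᵢ = (-3)·(5) + (1)·(2) + (3)·(-2) + (8)·(-6) + (9)·(-6) + (10)·(-7) = -191.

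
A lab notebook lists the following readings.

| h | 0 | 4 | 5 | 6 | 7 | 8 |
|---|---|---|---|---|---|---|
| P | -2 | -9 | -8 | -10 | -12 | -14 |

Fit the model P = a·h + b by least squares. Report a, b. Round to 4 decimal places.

a = -1.4250, b = -2.0417

With design matrix M, MᵀM = [[190, 30]; [30, 6]] and MᵀP = [-332, -55]ᵀ.
det = 190·6 − 30² = 240.
a = ((-332)·6 − 30·(-55))/240 = -57/40; b = (190·(-55) − 30·(-332))/240 = -49/24.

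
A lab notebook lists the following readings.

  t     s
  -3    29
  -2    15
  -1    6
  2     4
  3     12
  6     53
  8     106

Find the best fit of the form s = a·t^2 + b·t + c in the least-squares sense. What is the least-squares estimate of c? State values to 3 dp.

With design matrix M, MᵀM = [[5587, 727, 127]; [727, 127, 13]; [127, 13, 7]] and Mᵀs = [9143, 1087, 225]ᵀ.
Row-reducing yields a = 12438/6251, b = -168527/56259, c = 12908/8037.

c = 1.606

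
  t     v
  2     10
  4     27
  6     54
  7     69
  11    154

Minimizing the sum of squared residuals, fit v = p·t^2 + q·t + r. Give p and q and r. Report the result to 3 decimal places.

p = 1.030, q = 2.630, r = 0.475

From the data, Σt^2·t^2 = 18610, Σt^2·t = 1962, Σt^2 = 226, Σt·t = 226, Σt = 30, Σ1 = 5.
Right-hand side: Σt^2·v = 24431, Σt·v = 2629, Σv = 314.
So XᵀX·[p, q, r]ᵀ = Xᵀv: [[18610, 1962, 226]; [1962, 226, 30]; [226, 30, 5]]·[p, q, r]ᵀ = [24431, 2629, 314]ᵀ.
Inverting the 3×3 Gram matrix, [p, q, r]ᵀ = [24359/23656, 62221/23656, 2811/5914]ᵀ.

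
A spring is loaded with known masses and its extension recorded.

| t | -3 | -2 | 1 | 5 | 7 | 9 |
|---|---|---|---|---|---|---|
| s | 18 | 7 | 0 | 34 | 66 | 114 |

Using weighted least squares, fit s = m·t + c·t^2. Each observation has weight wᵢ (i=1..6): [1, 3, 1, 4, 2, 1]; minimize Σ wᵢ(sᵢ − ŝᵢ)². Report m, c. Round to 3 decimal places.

m = -0.853, c = 1.496

Sums needed: Σwᵢ·t·t = 301, Σwᵢ·t·t^2 = 1865, Σwᵢ·t^2·t^2 = 13993.
And Σwᵢ·t·s = 2534, Σwᵢ·t^2·s = 19348.
So MᵀWM·[m, c]ᵀ = MᵀWs: [[301, 1865]; [1865, 13993]]·[m, c]ᵀ = [2534, 19348]ᵀ.
Eliminating c: 13993·(row 1) − 1865·(row 2) gives 733668·m = 13993·2534 − 1865·19348 = -625758, so m = -104293/122278.
Then c = (19348 − 1865·(-104293/122278))/13993 = 182973/122278.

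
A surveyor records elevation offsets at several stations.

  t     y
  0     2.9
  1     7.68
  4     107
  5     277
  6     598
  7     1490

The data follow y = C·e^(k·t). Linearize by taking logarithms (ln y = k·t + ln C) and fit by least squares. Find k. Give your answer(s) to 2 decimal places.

k = 0.89

Taking logs, ln y = k·t + ln C, so regress ln y on t.
Σt = 23.0000, Σ(t)² = 127.0000, Σln y = 27.1003, Σt·ln y = 138.3573.
Normal system: [[127.0000, 23.0000]; [23.0000, 6]]·[k, ln C]ᵀ = [138.3573, 27.1003]ᵀ.
Slope k = (n·Σt·ln y − Σt·Σln y)/(n·Σ(t)² − (Σt)²) = (6·138.3573 − 23.0000·27.1003)/233.0000 = 0.88771; ln C = (Σln y − k·Σt)/n = 1.11382.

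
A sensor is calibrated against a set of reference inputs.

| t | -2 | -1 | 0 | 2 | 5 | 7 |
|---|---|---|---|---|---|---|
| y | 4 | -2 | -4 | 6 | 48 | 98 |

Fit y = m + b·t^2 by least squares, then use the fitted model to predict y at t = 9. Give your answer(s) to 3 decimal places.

Entries of MᵀM: Σ1 = 6, Σt^2 = 83, Σt^2·t^2 = 3059.
And Σy = 150, Σt^2·y = 6040.
MᵀM·[m, b]ᵀ = Mᵀy becomes [[6, 83]; [83, 3059]]·[m, b]ᵀ = [150, 6040]ᵀ.
det = 6·3059 − 83² = 11465.
m = (150·3059 − 83·6040)/11465 = -8494/2293; b = (6·6040 − 83·150)/11465 = 4758/2293.
At t = 9: ŷ = (-8494/2293)·(1) + (4758/2293)·(81) = 376904/2293.

ŷ = 164.372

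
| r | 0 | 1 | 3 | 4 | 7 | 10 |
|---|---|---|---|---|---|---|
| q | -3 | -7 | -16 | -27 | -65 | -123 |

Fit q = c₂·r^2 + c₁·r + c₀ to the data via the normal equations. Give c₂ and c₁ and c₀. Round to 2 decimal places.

Compute the Gram sums: Σr^2·r^2 = 12739, Σr^2·r = 1435, Σr^2 = 175, Σr·r = 175, Σr = 25, Σ1 = 6.
And Σr^2·q = -16068, Σr·q = -1848, Σq = -241.
AᵀA·[c₂, c₁, c₀]ᵀ = Aᵀq becomes [[12739, 1435, 175]; [1435, 175, 25]; [175, 25, 6]]·[c₂, c₁, c₀]ᵀ = [-16068, -1848, -241]ᵀ.
Solving the 3×3 system (Gaussian elimination) gives c₂ = -8929/8520, c₁ = -62617/42600, c₀ = -987/284.

c₂ = -1.05, c₁ = -1.47, c₀ = -3.48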